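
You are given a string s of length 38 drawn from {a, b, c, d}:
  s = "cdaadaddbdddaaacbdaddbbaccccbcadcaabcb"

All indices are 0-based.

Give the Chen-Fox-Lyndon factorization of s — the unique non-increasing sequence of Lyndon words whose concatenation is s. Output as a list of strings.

["cd", "aadaddbddd", "aaacbdaddbbaccccbcadcaabcb"]

emit factor 1: 'cd' (i=0, period=2)
emit factor 2: 'aadaddbddd' (i=2, period=10)
emit factor 3: 'aaacbdaddbbaccccbcadcaabcb' (i=12, period=26)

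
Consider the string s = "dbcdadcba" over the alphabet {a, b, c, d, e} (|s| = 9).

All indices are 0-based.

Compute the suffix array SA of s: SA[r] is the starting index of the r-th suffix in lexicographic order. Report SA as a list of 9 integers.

[8, 4, 7, 1, 6, 2, 3, 0, 5]

rank | idx | suffix
   0 |   8 | a
   1 |   4 | adcba
   2 |   7 | ba
   3 |   1 | bcdadcba
   4 |   6 | cba
   5 |   2 | cdadcba
   6 |   3 | dadcba
   7 |   0 | dbcdadcba
   8 |   5 | dcba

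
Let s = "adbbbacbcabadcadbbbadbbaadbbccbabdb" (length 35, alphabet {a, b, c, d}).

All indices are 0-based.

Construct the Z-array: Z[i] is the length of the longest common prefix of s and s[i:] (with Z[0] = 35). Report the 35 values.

[35, 0, 0, 0, 0, 1, 0, 0, 0, 1, 0, 2, 0, 0, 6, 0, 0, 0, 0, 4, 0, 0, 0, 1, 4, 0, 0, 0, 0, 0, 0, 1, 0, 0, 0]

Z[0]=35
i=1: outside box; Z[1]=0
i=2: outside box; Z[2]=0
i=3: outside box; Z[3]=0
i=4: outside box; Z[4]=0
i=5: outside box; Z[5]=1 grow→box=[5,6)
i=6: outside box; Z[6]=0
i=7: outside box; Z[7]=0
i=8: outside box; Z[8]=0
i=9: outside box; Z[9]=1 grow→box=[9,10)
i=10: outside box; Z[10]=0
i=11: outside box; Z[11]=2 grow→box=[11,13)
i=12: min(r-i=1, Z[1]=0)=0; Z[12]=0
i=13: outside box; Z[13]=0
i=14: outside box; Z[14]=6 grow→box=[14,20)
i=15: min(r-i=5, Z[1]=0)=0; Z[15]=0
i=16: min(r-i=4, Z[2]=0)=0; Z[16]=0
i=17: min(r-i=3, Z[3]=0)=0; Z[17]=0
i=18: min(r-i=2, Z[4]=0)=0; Z[18]=0
i=19: min(r-i=1, Z[5]=1)=1; Z[19]=4 grow→box=[19,23)
i=20: min(r-i=3, Z[1]=0)=0; Z[20]=0
i=21: min(r-i=2, Z[2]=0)=0; Z[21]=0
i=22: min(r-i=1, Z[3]=0)=0; Z[22]=0
i=23: outside box; Z[23]=1 grow→box=[23,24)
i=24: outside box; Z[24]=4 grow→box=[24,28)
i=25: min(r-i=3, Z[1]=0)=0; Z[25]=0
i=26: min(r-i=2, Z[2]=0)=0; Z[26]=0
i=27: min(r-i=1, Z[3]=0)=0; Z[27]=0
i=28: outside box; Z[28]=0
i=29: outside box; Z[29]=0
i=30: outside box; Z[30]=0
i=31: outside box; Z[31]=1 grow→box=[31,32)
i=32: outside box; Z[32]=0
i=33: outside box; Z[33]=0
i=34: outside box; Z[34]=0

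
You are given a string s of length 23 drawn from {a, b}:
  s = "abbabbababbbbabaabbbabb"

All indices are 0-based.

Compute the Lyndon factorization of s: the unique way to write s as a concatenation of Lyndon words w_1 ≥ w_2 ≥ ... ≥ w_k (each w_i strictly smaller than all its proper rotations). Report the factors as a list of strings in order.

["abb", "abb", "ababbbb", "ab", "aabbbabb"]

emit factor 1: 'abb' (i=0, period=3)
emit factor 2: 'abb' (i=3, period=3)
emit factor 3: 'ababbbb' (i=6, period=7)
emit factor 4: 'ab' (i=13, period=2)
emit factor 5: 'aabbbabb' (i=15, period=8)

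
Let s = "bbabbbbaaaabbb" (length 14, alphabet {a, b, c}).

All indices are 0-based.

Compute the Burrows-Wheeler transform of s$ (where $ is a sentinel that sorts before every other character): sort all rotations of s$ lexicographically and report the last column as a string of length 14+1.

bbaaabbbbbb$aba

rank  rotation         last
    0  $bbabbbbaaaabbb  b
    1  aaaabbb$bbabbbb  b
    2  aaabbb$bbabbbba  a
    3  aabbb$bbabbbbaa  a
    4  abbb$bbabbbbaaa  a
    5  abbbbaaaabbb$bb  b
    6  b$bbabbbbaaaabb  b
    7  baaaabbb$bbabbb  b
    8  babbbbaaaabbb$b  b
    9  bb$bbabbbbaaaab  b
   10  bbaaaabbb$bbabb  b
   11  bbabbbbaaaabbb$  $
   12  bbb$bbabbbbaaaa  a
   13  bbbaaaabbb$bbab  b
   14  bbbbaaaabbb$bba  a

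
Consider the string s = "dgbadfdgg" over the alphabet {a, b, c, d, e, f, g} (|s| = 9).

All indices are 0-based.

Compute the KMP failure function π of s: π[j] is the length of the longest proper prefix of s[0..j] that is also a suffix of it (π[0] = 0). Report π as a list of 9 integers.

[0, 0, 0, 0, 1, 0, 1, 2, 0]

π[0] = 0
j=1 s[j]='g': π[1]=0 (border '')
j=2 s[j]='b': π[2]=0 (border '')
j=3 s[j]='a': π[3]=0 (border '')
j=4 s[j]='d': π[4]=1 (border 'd')
j=5 s[j]='f': k: 1→0; π[5]=0 (border '')
j=6 s[j]='d': π[6]=1 (border 'd')
j=7 s[j]='g': π[7]=2 (border 'dg')
j=8 s[j]='g': k: 2→0; π[8]=0 (border '')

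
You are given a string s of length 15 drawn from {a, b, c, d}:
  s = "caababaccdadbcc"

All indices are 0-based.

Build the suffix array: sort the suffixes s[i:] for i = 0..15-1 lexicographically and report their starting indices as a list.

[1, 2, 4, 6, 10, 3, 5, 12, 14, 0, 13, 7, 8, 9, 11]

rank→(start, suffix):
  0 → (1, 'aababaccdadbcc')
  1 → (2, 'ababaccdadbcc')
  2 → (4, 'abaccdadbcc')
  3 → (6, 'accdadbcc')
  4 → (10, 'adbcc')
  5 → (3, 'babaccdadbcc')
  6 → (5, 'baccdadbcc')
  7 → (12, 'bcc')
  8 → (14, 'c')
  9 → (0, 'caababaccdadbcc')
  10 → (13, 'cc')
  11 → (7, 'ccdadbcc')
  12 → (8, 'cdadbcc')
  13 → (9, 'dadbcc')
  14 → (11, 'dbcc')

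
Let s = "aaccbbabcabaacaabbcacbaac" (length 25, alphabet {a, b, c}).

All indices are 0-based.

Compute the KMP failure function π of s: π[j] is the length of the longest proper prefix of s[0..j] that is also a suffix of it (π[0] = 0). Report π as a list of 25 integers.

[0, 1, 0, 0, 0, 0, 1, 0, 0, 1, 0, 1, 2, 3, 1, 2, 0, 0, 0, 1, 0, 0, 1, 2, 3]

π[0] = 0
j=1 s[j]='a': π[1]=1 (border 'a')
j=2 s[j]='c': k: 1→0; π[2]=0 (border '')
j=3 s[j]='c': π[3]=0 (border '')
j=4 s[j]='b': π[4]=0 (border '')
j=5 s[j]='b': π[5]=0 (border '')
j=6 s[j]='a': π[6]=1 (border 'a')
j=7 s[j]='b': k: 1→0; π[7]=0 (border '')
j=8 s[j]='c': π[8]=0 (border '')
j=9 s[j]='a': π[9]=1 (border 'a')
j=10 s[j]='b': k: 1→0; π[10]=0 (border '')
j=11 s[j]='a': π[11]=1 (border 'a')
j=12 s[j]='a': π[12]=2 (border 'aa')
j=13 s[j]='c': π[13]=3 (border 'aac')
j=14 s[j]='a': k: 3→0; π[14]=1 (border 'a')
j=15 s[j]='a': π[15]=2 (border 'aa')
j=16 s[j]='b': k: 2→1→0; π[16]=0 (border '')
j=17 s[j]='b': π[17]=0 (border '')
j=18 s[j]='c': π[18]=0 (border '')
j=19 s[j]='a': π[19]=1 (border 'a')
j=20 s[j]='c': k: 1→0; π[20]=0 (border '')
j=21 s[j]='b': π[21]=0 (border '')
j=22 s[j]='a': π[22]=1 (border 'a')
j=23 s[j]='a': π[23]=2 (border 'aa')
j=24 s[j]='c': π[24]=3 (border 'aac')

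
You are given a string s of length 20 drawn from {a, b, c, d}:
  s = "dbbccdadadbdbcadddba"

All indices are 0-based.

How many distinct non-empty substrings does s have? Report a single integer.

rank→(start, suffix):
  0 → (19, 'a')
  1 → (6, 'adadbdbcadddba')
  2 → (8, 'adbdbcadddba')
  3 → (14, 'adddba')
  4 → (18, 'ba')
  5 → (1, 'bbccdadadbdbcadddba')
  6 → (12, 'bcadddba')
  7 → (2, 'bccdadadbdbcadddba')
  8 → (10, 'bdbcadddba')
  9 → (13, 'cadddba')
  10 → (3, 'ccdadadbdbcadddba')
  11 → (4, 'cdadadbdbcadddba')
  12 → (5, 'dadadbdbcadddba')
  13 → (7, 'dadbdbcadddba')
  14 → (17, 'dba')
  15 → (0, 'dbbccdadadbdbcadddba')
  16 → (11, 'dbcadddba')
  17 → (9, 'dbdbcadddba')
  18 → (16, 'ddba')
  19 → (15, 'dddba')

SA = [19, 6, 8, 14, 18, 1, 12, 2, 10, 13, 3, 4, 5, 7, 17, 0, 11, 9, 16, 15]
rank  pair      lcp
   1  s[19:],s[6:]  1  'a'
   2  s[6:],s[8:]  2  'ad'
   3  s[8:],s[14:]  2  'ad'
   4  s[14:],s[18:]  0  ''
   5  s[18:],s[1:]  1  'b'
   6  s[1:],s[12:]  1  'b'
   7  s[12:],s[2:]  2  'bc'
   8  s[2:],s[10:]  1  'b'
   9  s[10:],s[13:]  0  ''
  10  s[13:],s[3:]  1  'c'
  11  s[3:],s[4:]  1  'c'
  12  s[4:],s[5:]  0  ''
  13  s[5:],s[7:]  3  'dad'
  14  s[7:],s[17:]  1  'd'
  15  s[17:],s[0:]  2  'db'
  16  s[0:],s[11:]  2  'db'
  17  s[11:],s[9:]  2  'db'
  18  s[9:],s[16:]  1  'd'
  19  s[16:],s[15:]  2  'dd'

n(n+1)/2 = 20·21/2 = 210
Σ LCP = 0 + 1 + 2 + 2 + 0 + 1 + 1 + 2 + 1 + 0 + 1 + 1 + 0 + 3 + 1 + 2 + 2 + 2 + 1 + 2 = 25
distinct = 210 − 25 = 185

185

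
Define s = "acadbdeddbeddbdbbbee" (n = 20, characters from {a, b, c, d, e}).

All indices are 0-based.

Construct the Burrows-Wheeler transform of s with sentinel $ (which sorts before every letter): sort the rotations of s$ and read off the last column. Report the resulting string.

rank  rotation               last
    0  $acadbdeddbeddbdbbbee  e
    1  acadbdeddbeddbdbbbee$  $
    2  adbdeddbeddbdbbbee$ac  c
    3  bbbee$acadbdeddbeddbd  d
    4  bbee$acadbdeddbeddbdb  b
    5  bdbbbee$acadbdeddbedd  d
    6  bdeddbeddbdbbbee$acad  d
    7  beddbdbbbee$acadbdedd  d
    8  bee$acadbdeddbeddbdbb  b
    9  cadbdeddbeddbdbbbee$a  a
   10  dbbbee$acadbdeddbeddb  b
   11  dbdbbbee$acadbdeddbed  d
   12  dbdeddbeddbdbbbee$aca  a
   13  dbeddbdbbbee$acadbded  d
   14  ddbdbbbee$acadbdeddbe  e
   15  ddbeddbdbbbee$acadbde  e
   16  deddbeddbdbbbee$acadb  b
   17  e$acadbdeddbeddbdbbbe  e
   18  eddbdbbbee$acadbdeddb  b
   19  eddbeddbdbbbee$acadbd  d
   20  ee$acadbdeddbeddbdbbb  b

e$cdbdddbabdadeebebdb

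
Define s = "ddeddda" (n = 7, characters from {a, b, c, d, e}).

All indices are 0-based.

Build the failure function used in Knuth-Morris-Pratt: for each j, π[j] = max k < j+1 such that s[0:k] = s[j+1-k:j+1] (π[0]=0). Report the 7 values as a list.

[0, 1, 0, 1, 2, 2, 0]

π[0] = 0
j=1 s[j]='d': π[1]=1 (border 'd')
j=2 s[j]='e': k: 1→0; π[2]=0 (border '')
j=3 s[j]='d': π[3]=1 (border 'd')
j=4 s[j]='d': π[4]=2 (border 'dd')
j=5 s[j]='d': k: 2→1; π[5]=2 (border 'dd')
j=6 s[j]='a': k: 2→1→0; π[6]=0 (border '')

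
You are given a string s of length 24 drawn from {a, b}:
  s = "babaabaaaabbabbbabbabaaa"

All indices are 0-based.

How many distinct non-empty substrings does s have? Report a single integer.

233

sorted suffixes:
  #0 SA[0]=23  'a'
  #1 SA[1]=22  'aa'
  #2 SA[2]=21  'aaa'
  #3 SA[3]=6  'aaaabbabbbabbabaaa'
  #4 SA[4]=7  'aaabbabbbabbabaaa'
  #5 SA[5]=3  'aabaaaabbabbbabbabaaa'
  #6 SA[6]=8  'aabbabbbabbabaaa'
  #7 SA[7]=19  'abaaa'
  #8 SA[8]=4  'abaaaabbabbbabbabaaa'
  #9 SA[9]=1  'abaabaaaabbabbbabbabaaa'
  #10 SA[10]=16  'abbabaaa'
  #11 SA[11]=9  'abbabbbabbabaaa'
  #12 SA[12]=12  'abbbabbabaaa'
  #13 SA[13]=20  'baaa'
  #14 SA[14]=5  'baaaabbabbbabbabaaa'
  #15 SA[15]=2  'baabaaaabbabbbabbabaaa'
  #16 SA[16]=18  'babaaa'
  #17 SA[17]=0  'babaabaaaabbabbbabbabaaa'
  #18 SA[18]=15  'babbabaaa'
  #19 SA[19]=11  'babbbabbabaaa'
  #20 SA[20]=17  'bbabaaa'
  #21 SA[21]=14  'bbabbabaaa'
  #22 SA[22]=10  'bbabbbabbabaaa'
  #23 SA[23]=13  'bbbabbabaaa'

SA = [23, 22, 21, 6, 7, 3, 8, 19, 4, 1, 16, 9, 12, 20, 5, 2, 18, 0, 15, 11, 17, 14, 10, 13]
i: (SA[i-1],SA[i]) lcp shared
  1: (23,22) 1 'a'
  2: (22,21) 2 'aa'
  3: (21,6) 3 'aaa'
  4: (6,7) 3 'aaa'
  5: (7,3) 2 'aa'
  6: (3,8) 3 'aab'
  7: (8,19) 1 'a'
  8: (19,4) 5 'abaaa'
  9: (4,1) 4 'abaa'
  10: (1,16) 2 'ab'
  11: (16,9) 5 'abbab'
  12: (9,12) 3 'abb'
  13: (12,20) 0 ''
  14: (20,5) 4 'baaa'
  15: (5,2) 3 'baa'
  16: (2,18) 2 'ba'
  17: (18,0) 5 'babaa'
  18: (0,15) 3 'bab'
  19: (15,11) 4 'babb'
  20: (11,17) 1 'b'
  21: (17,14) 4 'bbab'
  22: (14,10) 5 'bbabb'
  23: (10,13) 2 'bb'

n(n+1)/2 = 24·25/2 = 300
Σ LCP = 0 + 1 + 2 + 3 + 3 + 2 + 3 + 1 + 5 + 4 + 2 + 5 + 3 + 0 + 4 + 3 + 2 + 5 + 3 + 4 + 1 + 4 + 5 + 2 = 67
distinct = 300 − 67 = 233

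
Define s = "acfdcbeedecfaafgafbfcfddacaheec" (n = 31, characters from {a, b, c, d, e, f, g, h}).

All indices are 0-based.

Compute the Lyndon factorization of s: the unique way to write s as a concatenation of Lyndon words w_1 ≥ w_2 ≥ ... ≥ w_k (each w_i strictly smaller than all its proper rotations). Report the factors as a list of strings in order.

emit factor 1: 'acfdcbeedecf' (i=0, period=12)
emit factor 2: 'aafgafbfcfddacaheec' (i=12, period=19)

["acfdcbeedecf", "aafgafbfcfddacaheec"]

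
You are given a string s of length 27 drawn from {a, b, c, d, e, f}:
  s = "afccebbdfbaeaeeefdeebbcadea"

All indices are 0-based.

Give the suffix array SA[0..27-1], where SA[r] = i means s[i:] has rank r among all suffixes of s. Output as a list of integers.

sorted suffixes:
  #0 SA[0]=26  'a'
  #1 SA[1]=23  'adea'
  #2 SA[2]=10  'aeaeeefdeebbcadea'
  #3 SA[3]=12  'aeeefdeebbcadea'
  #4 SA[4]=0  'afccebbdfbaeaeeefdeebbcadea'
  #5 SA[5]=9  'baeaeeefdeebbcadea'
  #6 SA[6]=20  'bbcadea'
  #7 SA[7]=5  'bbdfbaeaeeefdeebbcadea'
  #8 SA[8]=21  'bcadea'
  #9 SA[9]=6  'bdfbaeaeeefdeebbcadea'
  #10 SA[10]=22  'cadea'
  #11 SA[11]=2  'ccebbdfbaeaeeefdeebbcadea'
  #12 SA[12]=3  'cebbdfbaeaeeefdeebbcadea'
  #13 SA[13]=24  'dea'
  #14 SA[14]=17  'deebbcadea'
  #15 SA[15]=7  'dfbaeaeeefdeebbcadea'
  #16 SA[16]=25  'ea'
  #17 SA[17]=11  'eaeeefdeebbcadea'
  #18 SA[18]=19  'ebbcadea'
  #19 SA[19]=4  'ebbdfbaeaeeefdeebbcadea'
  #20 SA[20]=18  'eebbcadea'
  #21 SA[21]=13  'eeefdeebbcadea'
  #22 SA[22]=14  'eefdeebbcadea'
  #23 SA[23]=15  'efdeebbcadea'
  #24 SA[24]=8  'fbaeaeeefdeebbcadea'
  #25 SA[25]=1  'fccebbdfbaeaeeefdeebbcadea'
  #26 SA[26]=16  'fdeebbcadea'

[26, 23, 10, 12, 0, 9, 20, 5, 21, 6, 22, 2, 3, 24, 17, 7, 25, 11, 19, 4, 18, 13, 14, 15, 8, 1, 16]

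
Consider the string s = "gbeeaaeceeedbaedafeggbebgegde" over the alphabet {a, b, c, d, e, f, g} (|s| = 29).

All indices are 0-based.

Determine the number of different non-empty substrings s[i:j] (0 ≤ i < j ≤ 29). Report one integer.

405

rank→(start, suffix):
  0 → (4, 'aaeceeedbaedafeggbebgegde')
  1 → (5, 'aeceeedbaedafeggbebgegde')
  2 → (13, 'aedafeggbebgegde')
  3 → (16, 'afeggbebgegde')
  4 → (12, 'baedafeggbebgegde')
  5 → (21, 'bebgegde')
  6 → (1, 'beeaaeceeedbaedafeggbebgegde')
  7 → (23, 'bgegde')
  8 → (7, 'ceeedbaedafeggbebgegde')
  9 → (15, 'dafeggbebgegde')
  10 → (11, 'dbaedafeggbebgegde')
  11 → (27, 'de')
  12 → (28, 'e')
  13 → (3, 'eaaeceeedbaedafeggbebgegde')
  14 → (22, 'ebgegde')
  15 → (6, 'eceeedbaedafeggbebgegde')
  16 → (14, 'edafeggbebgegde')
  17 → (10, 'edbaedafeggbebgegde')
  18 → (2, 'eeaaeceeedbaedafeggbebgegde')
  19 → (9, 'eedbaedafeggbebgegde')
  20 → (8, 'eeedbaedafeggbebgegde')
  21 → (25, 'egde')
  22 → (18, 'eggbebgegde')
  23 → (17, 'feggbebgegde')
  24 → (20, 'gbebgegde')
  25 → (0, 'gbeeaaeceeedbaedafeggbebgegde')
  26 → (26, 'gde')
  27 → (24, 'gegde')
  28 → (19, 'ggbebgegde')

SA = [4, 5, 13, 16, 12, 21, 1, 23, 7, 15, 11, 27, 28, 3, 22, 6, 14, 10, 2, 9, 8, 25, 18, 17, 20, 0, 26, 24, 19]
i: (SA[i-1],SA[i]) lcp shared
  1: (4,5) 1 'a'
  2: (5,13) 2 'ae'
  3: (13,16) 1 'a'
  4: (16,12) 0 ''
  5: (12,21) 1 'b'
  6: (21,1) 2 'be'
  7: (1,23) 1 'b'
  8: (23,7) 0 ''
  9: (7,15) 0 ''
  10: (15,11) 1 'd'
  11: (11,27) 1 'd'
  12: (27,28) 0 ''
  13: (28,3) 1 'e'
  14: (3,22) 1 'e'
  15: (22,6) 1 'e'
  16: (6,14) 1 'e'
  17: (14,10) 2 'ed'
  18: (10,2) 1 'e'
  19: (2,9) 2 'ee'
  20: (9,8) 2 'ee'
  21: (8,25) 1 'e'
  22: (25,18) 2 'eg'
  23: (18,17) 0 ''
  24: (17,20) 0 ''
  25: (20,0) 3 'gbe'
  26: (0,26) 1 'g'
  27: (26,24) 1 'g'
  28: (24,19) 1 'g'

n(n+1)/2 = 29·30/2 = 435
Σ LCP = 0 + 1 + 2 + 1 + 0 + 1 + 2 + 1 + 0 + 0 + 1 + 1 + 0 + 1 + 1 + 1 + 1 + 2 + 1 + 2 + 2 + 1 + 2 + 0 + 0 + 3 + 1 + 1 + 1 = 30
distinct = 435 − 30 = 405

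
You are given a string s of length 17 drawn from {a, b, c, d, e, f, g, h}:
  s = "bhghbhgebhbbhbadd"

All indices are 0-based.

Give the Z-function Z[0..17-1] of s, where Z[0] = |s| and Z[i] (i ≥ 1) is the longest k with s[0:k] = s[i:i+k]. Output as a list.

[17, 0, 0, 0, 3, 0, 0, 0, 2, 0, 1, 2, 0, 1, 0, 0, 0]

Z[0]=17
i=1: fresh scan; Z[1]=0
i=2: fresh scan; Z[2]=0
i=3: fresh scan; Z[3]=0
i=4: fresh scan; Z[4]=3 grow→box=[4,7)
i=5: min(r-i=2, Z[1]=0)=0; Z[5]=0
i=6: min(r-i=1, Z[2]=0)=0; Z[6]=0
i=7: fresh scan; Z[7]=0
i=8: fresh scan; Z[8]=2 grow→box=[8,10)
i=9: min(r-i=1, Z[1]=0)=0; Z[9]=0
i=10: fresh scan; Z[10]=1 grow→box=[10,11)
i=11: fresh scan; Z[11]=2 grow→box=[11,13)
i=12: min(r-i=1, Z[1]=0)=0; Z[12]=0
i=13: fresh scan; Z[13]=1 grow→box=[13,14)
i=14: fresh scan; Z[14]=0
i=15: fresh scan; Z[15]=0
i=16: fresh scan; Z[16]=0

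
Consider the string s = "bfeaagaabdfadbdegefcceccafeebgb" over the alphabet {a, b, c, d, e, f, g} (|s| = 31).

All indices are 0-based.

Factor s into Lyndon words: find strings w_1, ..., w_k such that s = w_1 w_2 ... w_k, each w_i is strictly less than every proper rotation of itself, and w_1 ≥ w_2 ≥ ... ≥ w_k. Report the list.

emit factor 1: 'bfe' (i=0, period=3)
emit factor 2: 'aag' (i=3, period=3)
emit factor 3: 'aabdfadbdegefcceccafeebgb' (i=6, period=25)

["bfe", "aag", "aabdfadbdegefcceccafeebgb"]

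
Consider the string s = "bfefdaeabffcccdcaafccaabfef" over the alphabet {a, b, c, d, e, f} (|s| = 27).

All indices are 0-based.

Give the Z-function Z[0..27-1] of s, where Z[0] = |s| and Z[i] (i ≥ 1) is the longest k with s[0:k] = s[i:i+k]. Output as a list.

Z[0]=27
i=1: i≥r, start 0; Z[1]=0
i=2: i≥r, start 0; Z[2]=0
i=3: i≥r, start 0; Z[3]=0
i=4: i≥r, start 0; Z[4]=0
i=5: i≥r, start 0; Z[5]=0
i=6: i≥r, start 0; Z[6]=0
i=7: i≥r, start 0; Z[7]=0
i=8: i≥r, start 0; Z[8]=2 grow→box=[8,10)
i=9: min(r-i=1, Z[1]=0)=0; Z[9]=0
i=10: i≥r, start 0; Z[10]=0
i=11: i≥r, start 0; Z[11]=0
i=12: i≥r, start 0; Z[12]=0
i=13: i≥r, start 0; Z[13]=0
i=14: i≥r, start 0; Z[14]=0
i=15: i≥r, start 0; Z[15]=0
i=16: i≥r, start 0; Z[16]=0
i=17: i≥r, start 0; Z[17]=0
i=18: i≥r, start 0; Z[18]=0
i=19: i≥r, start 0; Z[19]=0
i=20: i≥r, start 0; Z[20]=0
i=21: i≥r, start 0; Z[21]=0
i=22: i≥r, start 0; Z[22]=0
i=23: i≥r, start 0; Z[23]=4 grow→box=[23,27)
i=24: min(r-i=3, Z[1]=0)=0; Z[24]=0
i=25: min(r-i=2, Z[2]=0)=0; Z[25]=0
i=26: min(r-i=1, Z[3]=0)=0; Z[26]=0

[27, 0, 0, 0, 0, 0, 0, 0, 2, 0, 0, 0, 0, 0, 0, 0, 0, 0, 0, 0, 0, 0, 0, 4, 0, 0, 0]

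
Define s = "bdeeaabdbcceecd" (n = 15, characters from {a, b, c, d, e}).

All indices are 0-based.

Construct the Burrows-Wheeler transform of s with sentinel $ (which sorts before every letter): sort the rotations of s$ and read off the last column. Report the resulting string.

rank  rotation          last
    0  $bdeeaabdbcceecd  d
    1  aabdbcceecd$bdee  e
    2  abdbcceecd$bdeea  a
    3  bcceecd$bdeeaabd  d
    4  bdbcceecd$bdeeaa  a
    5  bdeeaabdbcceecd$  $
    6  cceecd$bdeeaabdb  b
    7  cd$bdeeaabdbccee  e
    8  ceecd$bdeeaabdbc  c
    9  d$bdeeaabdbcceec  c
   10  dbcceecd$bdeeaab  b
   11  deeaabdbcceecd$b  b
   12  eaabdbcceecd$bde  e
   13  ecd$bdeeaabdbcce  e
   14  eeaabdbcceecd$bd  d
   15  eecd$bdeeaabdbcc  c

deada$beccbbeedc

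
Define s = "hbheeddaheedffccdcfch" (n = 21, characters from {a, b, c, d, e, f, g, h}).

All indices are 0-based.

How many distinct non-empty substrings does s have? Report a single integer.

sorted suffixes:
  #0 SA[0]=7  'aheedffccdcfch'
  #1 SA[1]=1  'bheeddaheedffccdcfch'
  #2 SA[2]=14  'ccdcfch'
  #3 SA[3]=15  'cdcfch'
  #4 SA[4]=17  'cfch'
  #5 SA[5]=19  'ch'
  #6 SA[6]=6  'daheedffccdcfch'
  #7 SA[7]=16  'dcfch'
  #8 SA[8]=5  'ddaheedffccdcfch'
  #9 SA[9]=11  'dffccdcfch'
  #10 SA[10]=4  'eddaheedffccdcfch'
  #11 SA[11]=10  'edffccdcfch'
  #12 SA[12]=3  'eeddaheedffccdcfch'
  #13 SA[13]=9  'eedffccdcfch'
  #14 SA[14]=13  'fccdcfch'
  #15 SA[15]=18  'fch'
  #16 SA[16]=12  'ffccdcfch'
  #17 SA[17]=20  'h'
  #18 SA[18]=0  'hbheeddaheedffccdcfch'
  #19 SA[19]=2  'heeddaheedffccdcfch'
  #20 SA[20]=8  'heedffccdcfch'

SA = [7, 1, 14, 15, 17, 19, 6, 16, 5, 11, 4, 10, 3, 9, 13, 18, 12, 20, 0, 2, 8]
i: (SA[i-1],SA[i]) lcp shared
  1: (7,1) 0 ''
  2: (1,14) 0 ''
  3: (14,15) 1 'c'
  4: (15,17) 1 'c'
  5: (17,19) 1 'c'
  6: (19,6) 0 ''
  7: (6,16) 1 'd'
  8: (16,5) 1 'd'
  9: (5,11) 1 'd'
  10: (11,4) 0 ''
  11: (4,10) 2 'ed'
  12: (10,3) 1 'e'
  13: (3,9) 3 'eed'
  14: (9,13) 0 ''
  15: (13,18) 2 'fc'
  16: (18,12) 1 'f'
  17: (12,20) 0 ''
  18: (20,0) 1 'h'
  19: (0,2) 1 'h'
  20: (2,8) 4 'heed'

n(n+1)/2 = 21·22/2 = 231
Σ LCP = 0 + 0 + 0 + 1 + 1 + 1 + 0 + 1 + 1 + 1 + 0 + 2 + 1 + 3 + 0 + 2 + 1 + 0 + 1 + 1 + 4 = 21
distinct = 231 − 21 = 210

210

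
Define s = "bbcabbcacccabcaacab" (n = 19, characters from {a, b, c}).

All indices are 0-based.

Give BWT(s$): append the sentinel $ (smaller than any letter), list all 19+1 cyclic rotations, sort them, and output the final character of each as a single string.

bccccaca$aabbbabcbca

rank  rotation              last
    0  $bbcabbcacccabcaacab  b
    1  aacab$bbcabbcacccabc  c
    2  ab$bbcabbcacccabcaac  c
    3  abbcacccabcaacab$bbc  c
    4  abcaacab$bbcabbcaccc  c
    5  acab$bbcabbcacccabca  a
    6  acccabcaacab$bbcabbc  c
    7  b$bbcabbcacccabcaaca  a
    8  bbcabbcacccabcaacab$  $
    9  bbcacccabcaacab$bbca  a
   10  bcaacab$bbcabbcaccca  a
   11  bcabbcacccabcaacab$b  b
   12  bcacccabcaacab$bbcab  b
   13  caacab$bbcabbcacccab  b
   14  cab$bbcabbcacccabcaa  a
   15  cabbcacccabcaacab$bb  b
   16  cabcaacab$bbcabbcacc  c
   17  cacccabcaacab$bbcabb  b
   18  ccabcaacab$bbcabbcac  c
   19  cccabcaacab$bbcabbca  a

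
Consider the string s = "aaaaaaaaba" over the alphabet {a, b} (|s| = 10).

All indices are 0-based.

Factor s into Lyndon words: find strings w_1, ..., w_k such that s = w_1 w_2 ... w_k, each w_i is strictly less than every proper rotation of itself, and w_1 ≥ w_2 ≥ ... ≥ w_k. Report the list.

emit factor 1: 'aaaaaaaab' (i=0, period=9)
emit factor 2: 'a' (i=9, period=1)

["aaaaaaaab", "a"]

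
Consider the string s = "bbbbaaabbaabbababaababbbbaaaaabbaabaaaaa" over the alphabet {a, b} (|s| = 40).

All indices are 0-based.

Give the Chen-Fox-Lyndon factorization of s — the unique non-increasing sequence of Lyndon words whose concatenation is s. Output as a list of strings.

emit factor 1: 'b' (i=0, period=1)
emit factor 2: 'b' (i=1, period=1)
emit factor 3: 'b' (i=2, period=1)
emit factor 4: 'b' (i=3, period=1)
emit factor 5: 'aaabbaabbababaababbbb' (i=4, period=21)
emit factor 6: 'aaaaabbaab' (i=25, period=10)
emit factor 7: 'a' (i=35, period=1)
emit factor 8: 'a' (i=36, period=1)
emit factor 9: 'a' (i=37, period=1)
emit factor 10: 'a' (i=38, period=1)
emit factor 11: 'a' (i=39, period=1)

["b", "b", "b", "b", "aaabbaabbababaababbbb", "aaaaabbaab", "a", "a", "a", "a", "a"]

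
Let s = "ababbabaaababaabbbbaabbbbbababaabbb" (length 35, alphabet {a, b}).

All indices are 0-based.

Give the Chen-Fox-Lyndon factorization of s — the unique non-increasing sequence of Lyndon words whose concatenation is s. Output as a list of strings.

["ababb", "ab", "aaababaabbbbaabbbbbababaabbb"]

emit factor 1: 'ababb' (i=0, period=5)
emit factor 2: 'ab' (i=5, period=2)
emit factor 3: 'aaababaabbbbaabbbbbababaabbb' (i=7, period=28)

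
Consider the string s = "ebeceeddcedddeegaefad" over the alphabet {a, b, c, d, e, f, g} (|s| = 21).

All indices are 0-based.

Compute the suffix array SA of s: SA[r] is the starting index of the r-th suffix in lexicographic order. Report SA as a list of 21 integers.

[19, 16, 1, 8, 3, 20, 7, 6, 10, 11, 12, 0, 2, 5, 9, 4, 13, 17, 14, 18, 15]

rank | idx | suffix
   0 |  19 | ad
   1 |  16 | aefad
   2 |   1 | beceeddcedddeegaefad
   3 |   8 | cedddeegaefad
   4 |   3 | ceeddcedddeegaefad
   5 |  20 | d
   6 |   7 | dcedddeegaefad
   7 |   6 | ddcedddeegaefad
   8 |  10 | dddeegaefad
   9 |  11 | ddeegaefad
  10 |  12 | deegaefad
  11 |   0 | ebeceeddcedddeegaefad
  12 |   2 | eceeddcedddeegaefad
  13 |   5 | eddcedddeegaefad
  14 |   9 | edddeegaefad
  15 |   4 | eeddcedddeegaefad
  16 |  13 | eegaefad
  17 |  17 | efad
  18 |  14 | egaefad
  19 |  18 | fad
  20 |  15 | gaefad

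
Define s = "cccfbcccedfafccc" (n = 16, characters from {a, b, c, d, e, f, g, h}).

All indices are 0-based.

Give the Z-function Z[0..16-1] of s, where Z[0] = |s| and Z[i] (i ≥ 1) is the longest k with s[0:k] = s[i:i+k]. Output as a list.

Z[0]=16
i=1: fresh scan; Z[1]=2 grow→box=[1,3)
i=2: min(r-i=1, Z[1]=2)=1; Z[2]=1
i=3: fresh scan; Z[3]=0
i=4: fresh scan; Z[4]=0
i=5: fresh scan; Z[5]=3 grow→box=[5,8)
i=6: min(r-i=2, Z[1]=2)=2; Z[6]=2
i=7: min(r-i=1, Z[2]=1)=1; Z[7]=1
i=8: fresh scan; Z[8]=0
i=9: fresh scan; Z[9]=0
i=10: fresh scan; Z[10]=0
i=11: fresh scan; Z[11]=0
i=12: fresh scan; Z[12]=0
i=13: fresh scan; Z[13]=3 grow→box=[13,16)
i=14: min(r-i=2, Z[1]=2)=2; Z[14]=2
i=15: min(r-i=1, Z[2]=1)=1; Z[15]=1

[16, 2, 1, 0, 0, 3, 2, 1, 0, 0, 0, 0, 0, 3, 2, 1]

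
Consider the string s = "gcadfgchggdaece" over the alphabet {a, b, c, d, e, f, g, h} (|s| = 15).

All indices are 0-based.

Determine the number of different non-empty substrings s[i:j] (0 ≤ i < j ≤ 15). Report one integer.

111

sorted suffixes:
  #0 SA[0]=2  'adfgchggdaece'
  #1 SA[1]=11  'aece'
  #2 SA[2]=1  'cadfgchggdaece'
  #3 SA[3]=13  'ce'
  #4 SA[4]=6  'chggdaece'
  #5 SA[5]=10  'daece'
  #6 SA[6]=3  'dfgchggdaece'
  #7 SA[7]=14  'e'
  #8 SA[8]=12  'ece'
  #9 SA[9]=4  'fgchggdaece'
  #10 SA[10]=0  'gcadfgchggdaece'
  #11 SA[11]=5  'gchggdaece'
  #12 SA[12]=9  'gdaece'
  #13 SA[13]=8  'ggdaece'
  #14 SA[14]=7  'hggdaece'

SA = [2, 11, 1, 13, 6, 10, 3, 14, 12, 4, 0, 5, 9, 8, 7]
[i] adj suffixes → lcp
  [1] 2/11 → 1 ('a')
  [2] 11/1 → 0 ('')
  [3] 1/13 → 1 ('c')
  [4] 13/6 → 1 ('c')
  [5] 6/10 → 0 ('')
  [6] 10/3 → 1 ('d')
  [7] 3/14 → 0 ('')
  [8] 14/12 → 1 ('e')
  [9] 12/4 → 0 ('')
  [10] 4/0 → 0 ('')
  [11] 0/5 → 2 ('gc')
  [12] 5/9 → 1 ('g')
  [13] 9/8 → 1 ('g')
  [14] 8/7 → 0 ('')

n(n+1)/2 = 15·16/2 = 120
Σ LCP = 0 + 1 + 0 + 1 + 1 + 0 + 1 + 0 + 1 + 0 + 0 + 2 + 1 + 1 + 0 = 9
distinct = 120 − 9 = 111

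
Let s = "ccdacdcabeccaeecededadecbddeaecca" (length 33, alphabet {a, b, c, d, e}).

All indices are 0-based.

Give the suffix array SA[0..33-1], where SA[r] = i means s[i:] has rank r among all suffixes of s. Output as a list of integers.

sorted suffixes:
  #0 SA[0]=32  'a'
  #1 SA[1]=7  'abeccaeecededadecbddeaecca'
  #2 SA[2]=3  'acdcabeccaeecededadecbddeaecca'
  #3 SA[3]=20  'adecbddeaecca'
  #4 SA[4]=28  'aecca'
  #5 SA[5]=12  'aeecededadecbddeaecca'
  #6 SA[6]=24  'bddeaecca'
  #7 SA[7]=8  'beccaeecededadecbddeaecca'
  #8 SA[8]=31  'ca'
  #9 SA[9]=6  'cabeccaeecededadecbddeaecca'
  #10 SA[10]=11  'caeecededadecbddeaecca'
  #11 SA[11]=23  'cbddeaecca'
  #12 SA[12]=30  'cca'
  #13 SA[13]=10  'ccaeecededadecbddeaecca'
  #14 SA[14]=0  'ccdacdcabeccaeecededadecbddeaecca'
  #15 SA[15]=1  'cdacdcabeccaeecededadecbddeaecca'
  #16 SA[16]=4  'cdcabeccaeecededadecbddeaecca'
  #17 SA[17]=15  'cededadecbddeaecca'
  #18 SA[18]=2  'dacdcabeccaeecededadecbddeaecca'
  #19 SA[19]=19  'dadecbddeaecca'
  #20 SA[20]=5  'dcabeccaeecededadecbddeaecca'
  #21 SA[21]=25  'ddeaecca'
  #22 SA[22]=26  'deaecca'
  #23 SA[23]=21  'decbddeaecca'
  #24 SA[24]=17  'dedadecbddeaecca'
  #25 SA[25]=27  'eaecca'
  #26 SA[26]=22  'ecbddeaecca'
  #27 SA[27]=29  'ecca'
  #28 SA[28]=9  'eccaeecededadecbddeaecca'
  #29 SA[29]=14  'ecededadecbddeaecca'
  #30 SA[30]=18  'edadecbddeaecca'
  #31 SA[31]=16  'ededadecbddeaecca'
  #32 SA[32]=13  'eecededadecbddeaecca'

[32, 7, 3, 20, 28, 12, 24, 8, 31, 6, 11, 23, 30, 10, 0, 1, 4, 15, 2, 19, 5, 25, 26, 21, 17, 27, 22, 29, 9, 14, 18, 16, 13]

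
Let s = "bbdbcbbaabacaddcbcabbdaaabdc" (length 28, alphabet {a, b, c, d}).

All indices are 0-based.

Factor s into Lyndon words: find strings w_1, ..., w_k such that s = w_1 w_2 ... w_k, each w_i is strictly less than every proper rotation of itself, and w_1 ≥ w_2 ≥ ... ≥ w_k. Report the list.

emit factor 1: 'bbdbc' (i=0, period=5)
emit factor 2: 'b' (i=5, period=1)
emit factor 3: 'b' (i=6, period=1)
emit factor 4: 'aabacaddcbcabbd' (i=7, period=15)
emit factor 5: 'aaabdc' (i=22, period=6)

["bbdbc", "b", "b", "aabacaddcbcabbd", "aaabdc"]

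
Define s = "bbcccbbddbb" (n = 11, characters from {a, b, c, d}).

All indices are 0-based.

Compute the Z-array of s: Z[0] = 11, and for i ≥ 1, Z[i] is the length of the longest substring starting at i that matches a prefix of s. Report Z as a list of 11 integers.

[11, 1, 0, 0, 0, 2, 1, 0, 0, 2, 1]

Z[0]=11
i=1: fresh scan; Z[1]=1 grow→box=[1,2)
i=2: fresh scan; Z[2]=0
i=3: fresh scan; Z[3]=0
i=4: fresh scan; Z[4]=0
i=5: fresh scan; Z[5]=2 grow→box=[5,7)
i=6: min(r-i=1, Z[1]=1)=1; Z[6]=1
i=7: fresh scan; Z[7]=0
i=8: fresh scan; Z[8]=0
i=9: fresh scan; Z[9]=2 grow→box=[9,11)
i=10: min(r-i=1, Z[1]=1)=1; Z[10]=1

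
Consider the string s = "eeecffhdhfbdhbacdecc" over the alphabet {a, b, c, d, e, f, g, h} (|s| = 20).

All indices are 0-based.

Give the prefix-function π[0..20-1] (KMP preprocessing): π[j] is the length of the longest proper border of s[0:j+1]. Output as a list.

[0, 1, 2, 0, 0, 0, 0, 0, 0, 0, 0, 0, 0, 0, 0, 0, 0, 1, 0, 0]

π[0] = 0
j=1 s[j]='e': π[1]=1 (border 'e')
j=2 s[j]='e': π[2]=2 (border 'ee')
j=3 s[j]='c': k: 2→1→0; π[3]=0 (border '')
j=4 s[j]='f': π[4]=0 (border '')
j=5 s[j]='f': π[5]=0 (border '')
j=6 s[j]='h': π[6]=0 (border '')
j=7 s[j]='d': π[7]=0 (border '')
j=8 s[j]='h': π[8]=0 (border '')
j=9 s[j]='f': π[9]=0 (border '')
j=10 s[j]='b': π[10]=0 (border '')
j=11 s[j]='d': π[11]=0 (border '')
j=12 s[j]='h': π[12]=0 (border '')
j=13 s[j]='b': π[13]=0 (border '')
j=14 s[j]='a': π[14]=0 (border '')
j=15 s[j]='c': π[15]=0 (border '')
j=16 s[j]='d': π[16]=0 (border '')
j=17 s[j]='e': π[17]=1 (border 'e')
j=18 s[j]='c': k: 1→0; π[18]=0 (border '')
j=19 s[j]='c': π[19]=0 (border '')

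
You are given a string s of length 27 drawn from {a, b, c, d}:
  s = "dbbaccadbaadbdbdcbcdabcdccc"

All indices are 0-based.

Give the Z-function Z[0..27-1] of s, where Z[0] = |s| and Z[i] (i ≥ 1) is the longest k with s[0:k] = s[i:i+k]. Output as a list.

Z[0]=27
i=1: i≥r, start 0; Z[1]=0
i=2: i≥r, start 0; Z[2]=0
i=3: i≥r, start 0; Z[3]=0
i=4: i≥r, start 0; Z[4]=0
i=5: i≥r, start 0; Z[5]=0
i=6: i≥r, start 0; Z[6]=0
i=7: i≥r, start 0; Z[7]=2 scan→box=[7,9)
i=8: min(r-i=1, Z[1]=0)=0; Z[8]=0
i=9: i≥r, start 0; Z[9]=0
i=10: i≥r, start 0; Z[10]=0
i=11: i≥r, start 0; Z[11]=2 scan→box=[11,13)
i=12: min(r-i=1, Z[1]=0)=0; Z[12]=0
i=13: i≥r, start 0; Z[13]=2 scan→box=[13,15)
i=14: min(r-i=1, Z[1]=0)=0; Z[14]=0
i=15: i≥r, start 0; Z[15]=1 scan→box=[15,16)
i=16: i≥r, start 0; Z[16]=0
i=17: i≥r, start 0; Z[17]=0
i=18: i≥r, start 0; Z[18]=0
i=19: i≥r, start 0; Z[19]=1 scan→box=[19,20)
i=20: i≥r, start 0; Z[20]=0
i=21: i≥r, start 0; Z[21]=0
i=22: i≥r, start 0; Z[22]=0
i=23: i≥r, start 0; Z[23]=1 scan→box=[23,24)
i=24: i≥r, start 0; Z[24]=0
i=25: i≥r, start 0; Z[25]=0
i=26: i≥r, start 0; Z[26]=0

[27, 0, 0, 0, 0, 0, 0, 2, 0, 0, 0, 2, 0, 2, 0, 1, 0, 0, 0, 1, 0, 0, 0, 1, 0, 0, 0]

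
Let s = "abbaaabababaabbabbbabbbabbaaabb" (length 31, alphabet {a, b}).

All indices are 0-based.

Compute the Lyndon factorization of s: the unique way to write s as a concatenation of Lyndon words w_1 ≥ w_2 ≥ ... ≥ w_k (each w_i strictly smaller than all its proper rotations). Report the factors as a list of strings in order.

["abb", "aaabababaabbabbbabbbabbaaabb"]

emit factor 1: 'abb' (i=0, period=3)
emit factor 2: 'aaabababaabbabbbabbbabbaaabb' (i=3, period=28)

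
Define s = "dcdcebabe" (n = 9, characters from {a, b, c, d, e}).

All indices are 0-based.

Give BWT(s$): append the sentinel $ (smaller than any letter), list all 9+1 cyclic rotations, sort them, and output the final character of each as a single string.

rank  rotation    last
    0  $dcdcebabe  e
    1  abe$dcdceb  b
    2  babe$dcdce  e
    3  be$dcdceba  a
    4  cdcebabe$d  d
    5  cebabe$dcd  d
    6  dcdcebabe$  $
    7  dcebabe$dc  c
    8  e$dcdcebab  b
    9  ebabe$dcdc  c

ebeadd$cbc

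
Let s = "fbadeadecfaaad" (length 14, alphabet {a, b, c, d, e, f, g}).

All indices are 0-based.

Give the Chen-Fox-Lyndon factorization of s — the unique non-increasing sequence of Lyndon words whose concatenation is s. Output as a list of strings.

emit factor 1: 'f' (i=0, period=1)
emit factor 2: 'b' (i=1, period=1)
emit factor 3: 'adeadecf' (i=2, period=8)
emit factor 4: 'aaad' (i=10, period=4)

["f", "b", "adeadecf", "aaad"]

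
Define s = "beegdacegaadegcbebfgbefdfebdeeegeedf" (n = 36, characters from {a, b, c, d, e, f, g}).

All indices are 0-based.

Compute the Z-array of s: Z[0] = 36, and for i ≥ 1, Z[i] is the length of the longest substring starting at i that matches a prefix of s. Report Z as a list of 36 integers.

Z[0]=36
i=1: outside box; Z[1]=0
i=2: outside box; Z[2]=0
i=3: outside box; Z[3]=0
i=4: outside box; Z[4]=0
i=5: outside box; Z[5]=0
i=6: outside box; Z[6]=0
i=7: outside box; Z[7]=0
i=8: outside box; Z[8]=0
i=9: outside box; Z[9]=0
i=10: outside box; Z[10]=0
i=11: outside box; Z[11]=0
i=12: outside box; Z[12]=0
i=13: outside box; Z[13]=0
i=14: outside box; Z[14]=0
i=15: outside box; Z[15]=2 scan→box=[15,17)
i=16: min(r-i=1, Z[1]=0)=0; Z[16]=0
i=17: outside box; Z[17]=1 scan→box=[17,18)
i=18: outside box; Z[18]=0
i=19: outside box; Z[19]=0
i=20: outside box; Z[20]=2 scan→box=[20,22)
i=21: min(r-i=1, Z[1]=0)=0; Z[21]=0
i=22: outside box; Z[22]=0
i=23: outside box; Z[23]=0
i=24: outside box; Z[24]=0
i=25: outside box; Z[25]=0
i=26: outside box; Z[26]=1 scan→box=[26,27)
i=27: outside box; Z[27]=0
i=28: outside box; Z[28]=0
i=29: outside box; Z[29]=0
i=30: outside box; Z[30]=0
i=31: outside box; Z[31]=0
i=32: outside box; Z[32]=0
i=33: outside box; Z[33]=0
i=34: outside box; Z[34]=0
i=35: outside box; Z[35]=0

[36, 0, 0, 0, 0, 0, 0, 0, 0, 0, 0, 0, 0, 0, 0, 2, 0, 1, 0, 0, 2, 0, 0, 0, 0, 0, 1, 0, 0, 0, 0, 0, 0, 0, 0, 0]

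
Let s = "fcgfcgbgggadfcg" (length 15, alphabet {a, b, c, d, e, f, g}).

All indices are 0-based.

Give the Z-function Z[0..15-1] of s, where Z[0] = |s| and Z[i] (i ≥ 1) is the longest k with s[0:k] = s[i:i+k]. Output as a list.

[15, 0, 0, 3, 0, 0, 0, 0, 0, 0, 0, 0, 3, 0, 0]

Z[0]=15
i=1: fresh scan; Z[1]=0
i=2: fresh scan; Z[2]=0
i=3: fresh scan; Z[3]=3 grow→box=[3,6)
i=4: min(r-i=2, Z[1]=0)=0; Z[4]=0
i=5: min(r-i=1, Z[2]=0)=0; Z[5]=0
i=6: fresh scan; Z[6]=0
i=7: fresh scan; Z[7]=0
i=8: fresh scan; Z[8]=0
i=9: fresh scan; Z[9]=0
i=10: fresh scan; Z[10]=0
i=11: fresh scan; Z[11]=0
i=12: fresh scan; Z[12]=3 grow→box=[12,15)
i=13: min(r-i=2, Z[1]=0)=0; Z[13]=0
i=14: min(r-i=1, Z[2]=0)=0; Z[14]=0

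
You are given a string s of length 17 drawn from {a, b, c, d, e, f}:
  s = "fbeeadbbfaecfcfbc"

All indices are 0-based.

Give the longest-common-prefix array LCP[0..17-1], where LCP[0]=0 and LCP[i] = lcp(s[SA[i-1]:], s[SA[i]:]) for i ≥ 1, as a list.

rank | idx | suffix
   0 |   4 | adbbfaecfcfbc
   1 |   9 | aecfcfbc
   2 |   6 | bbfaecfcfbc
   3 |  15 | bc
   4 |   1 | beeadbbfaecfcfbc
   5 |   7 | bfaecfcfbc
   6 |  16 | c
   7 |  13 | cfbc
   8 |  11 | cfcfbc
   9 |   5 | dbbfaecfcfbc
  10 |   3 | eadbbfaecfcfbc
  11 |  10 | ecfcfbc
  12 |   2 | eeadbbfaecfcfbc
  13 |   8 | faecfcfbc
  14 |  14 | fbc
  15 |   0 | fbeeadbbfaecfcfbc
  16 |  12 | fcfbc

SA = [4, 9, 6, 15, 1, 7, 16, 13, 11, 5, 3, 10, 2, 8, 14, 0, 12]
i: (SA[i-1],SA[i]) lcp shared
  1: (4,9) 1 'a'
  2: (9,6) 0 ''
  3: (6,15) 1 'b'
  4: (15,1) 1 'b'
  5: (1,7) 1 'b'
  6: (7,16) 0 ''
  7: (16,13) 1 'c'
  8: (13,11) 2 'cf'
  9: (11,5) 0 ''
  10: (5,3) 0 ''
  11: (3,10) 1 'e'
  12: (10,2) 1 'e'
  13: (2,8) 0 ''
  14: (8,14) 1 'f'
  15: (14,0) 2 'fb'
  16: (0,12) 1 'f'

[0, 1, 0, 1, 1, 1, 0, 1, 2, 0, 0, 1, 1, 0, 1, 2, 1]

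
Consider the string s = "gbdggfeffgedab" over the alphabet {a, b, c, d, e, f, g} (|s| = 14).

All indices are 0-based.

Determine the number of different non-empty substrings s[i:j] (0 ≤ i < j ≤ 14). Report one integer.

97

rank | idx | suffix
   0 |  12 | ab
   1 |  13 | b
   2 |   1 | bdggfeffgedab
   3 |  11 | dab
   4 |   2 | dggfeffgedab
   5 |  10 | edab
   6 |   6 | effgedab
   7 |   5 | feffgedab
   8 |   7 | ffgedab
   9 |   8 | fgedab
  10 |   0 | gbdggfeffgedab
  11 |   9 | gedab
  12 |   4 | gfeffgedab
  13 |   3 | ggfeffgedab

SA = [12, 13, 1, 11, 2, 10, 6, 5, 7, 8, 0, 9, 4, 3]
i: (SA[i-1],SA[i]) lcp shared
  1: (12,13) 0 ''
  2: (13,1) 1 'b'
  3: (1,11) 0 ''
  4: (11,2) 1 'd'
  5: (2,10) 0 ''
  6: (10,6) 1 'e'
  7: (6,5) 0 ''
  8: (5,7) 1 'f'
  9: (7,8) 1 'f'
  10: (8,0) 0 ''
  11: (0,9) 1 'g'
  12: (9,4) 1 'g'
  13: (4,3) 1 'g'

n(n+1)/2 = 14·15/2 = 105
Σ LCP = 0 + 0 + 1 + 0 + 1 + 0 + 1 + 0 + 1 + 1 + 0 + 1 + 1 + 1 = 8
distinct = 105 − 8 = 97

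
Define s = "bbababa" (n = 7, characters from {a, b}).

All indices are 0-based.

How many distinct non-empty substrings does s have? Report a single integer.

17

rank | idx | suffix
   0 |   6 | a
   1 |   4 | aba
   2 |   2 | ababa
   3 |   5 | ba
   4 |   3 | baba
   5 |   1 | bababa
   6 |   0 | bbababa

SA = [6, 4, 2, 5, 3, 1, 0]
i: (SA[i-1],SA[i]) lcp shared
  1: (6,4) 1 'a'
  2: (4,2) 3 'aba'
  3: (2,5) 0 ''
  4: (5,3) 2 'ba'
  5: (3,1) 4 'baba'
  6: (1,0) 1 'b'

n(n+1)/2 = 7·8/2 = 28
Σ LCP = 0 + 1 + 3 + 0 + 2 + 4 + 1 = 11
distinct = 28 − 11 = 17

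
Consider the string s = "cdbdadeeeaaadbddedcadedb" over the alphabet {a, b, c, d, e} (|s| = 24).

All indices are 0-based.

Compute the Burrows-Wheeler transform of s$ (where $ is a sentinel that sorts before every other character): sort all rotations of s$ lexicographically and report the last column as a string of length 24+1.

rank  rotation                   last
    0  $cdbdadeeeaaadbddedcadedb  b
    1  aaadbddedcadedb$cdbdadeee  e
    2  aadbddedcadedb$cdbdadeeea  a
    3  adbddedcadedb$cdbdadeeeaa  a
    4  adedb$cdbdadeeeaaadbddedc  c
    5  adeeeaaadbddedcadedb$cdbd  d
    6  b$cdbdadeeeaaadbddedcaded  d
    7  bdadeeeaaadbddedcadedb$cd  d
    8  bddedcadedb$cdbdadeeeaaad  d
    9  cadedb$cdbdadeeeaaadbdded  d
   10  cdbdadeeeaaadbddedcadedb$  $
   11  dadeeeaaadbddedcadedb$cdb  b
   12  db$cdbdadeeeaaadbddedcade  e
   13  dbdadeeeaaadbddedcadedb$c  c
   14  dbddedcadedb$cdbdadeeeaaa  a
   15  dcadedb$cdbdadeeeaaadbdde  e
   16  ddedcadedb$cdbdadeeeaaadb  b
   17  dedb$cdbdadeeeaaadbddedca  a
   18  dedcadedb$cdbdadeeeaaadbd  d
   19  deeeaaadbddedcadedb$cdbda  a
   20  eaaadbddedcadedb$cdbdadee  e
   21  edb$cdbdadeeeaaadbddedcad  d
   22  edcadedb$cdbdadeeeaaadbdd  d
   23  eeaaadbddedcadedb$cdbdade  e
   24  eeeaaadbddedcadedb$cdbdad  d

beaacddddd$becaebadaedded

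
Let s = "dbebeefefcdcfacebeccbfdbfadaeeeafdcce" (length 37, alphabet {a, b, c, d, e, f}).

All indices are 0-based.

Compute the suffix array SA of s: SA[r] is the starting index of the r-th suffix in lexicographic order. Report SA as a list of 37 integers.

[13, 25, 27, 31, 1, 16, 3, 23, 20, 19, 18, 34, 9, 35, 14, 11, 26, 0, 22, 33, 10, 36, 30, 15, 2, 17, 29, 28, 4, 7, 5, 12, 24, 8, 21, 32, 6]

sorted suffixes:
  #0 SA[0]=13  'acebeccbfdbfadaeeeafdcce'
  #1 SA[1]=25  'adaeeeafdcce'
  #2 SA[2]=27  'aeeeafdcce'
  #3 SA[3]=31  'afdcce'
  #4 SA[4]=1  'bebeefefcdcfacebeccbfdbfadaeeeafdcce'
  #5 SA[5]=16  'beccbfdbfadaeeeafdcce'
  #6 SA[6]=3  'beefefcdcfacebeccbfdbfadaeeeafdcce'
  #7 SA[7]=23  'bfadaeeeafdcce'
  #8 SA[8]=20  'bfdbfadaeeeafdcce'
  #9 SA[9]=19  'cbfdbfadaeeeafdcce'
  #10 SA[10]=18  'ccbfdbfadaeeeafdcce'
  #11 SA[11]=34  'cce'
  #12 SA[12]=9  'cdcfacebeccbfdbfadaeeeafdcce'
  #13 SA[13]=35  'ce'
  #14 SA[14]=14  'cebeccbfdbfadaeeeafdcce'
  #15 SA[15]=11  'cfacebeccbfdbfadaeeeafdcce'
  #16 SA[16]=26  'daeeeafdcce'
  #17 SA[17]=0  'dbebeefefcdcfacebeccbfdbfadaeeeafdcce'
  #18 SA[18]=22  'dbfadaeeeafdcce'
  #19 SA[19]=33  'dcce'
  #20 SA[20]=10  'dcfacebeccbfdbfadaeeeafdcce'
  #21 SA[21]=36  'e'
  #22 SA[22]=30  'eafdcce'
  #23 SA[23]=15  'ebeccbfdbfadaeeeafdcce'
  #24 SA[24]=2  'ebeefefcdcfacebeccbfdbfadaeeeafdcce'
  #25 SA[25]=17  'eccbfdbfadaeeeafdcce'
  #26 SA[26]=29  'eeafdcce'
  #27 SA[27]=28  'eeeafdcce'
  #28 SA[28]=4  'eefefcdcfacebeccbfdbfadaeeeafdcce'
  #29 SA[29]=7  'efcdcfacebeccbfdbfadaeeeafdcce'
  #30 SA[30]=5  'efefcdcfacebeccbfdbfadaeeeafdcce'
  #31 SA[31]=12  'facebeccbfdbfadaeeeafdcce'
  #32 SA[32]=24  'fadaeeeafdcce'
  #33 SA[33]=8  'fcdcfacebeccbfdbfadaeeeafdcce'
  #34 SA[34]=21  'fdbfadaeeeafdcce'
  #35 SA[35]=32  'fdcce'
  #36 SA[36]=6  'fefcdcfacebeccbfdbfadaeeeafdcce'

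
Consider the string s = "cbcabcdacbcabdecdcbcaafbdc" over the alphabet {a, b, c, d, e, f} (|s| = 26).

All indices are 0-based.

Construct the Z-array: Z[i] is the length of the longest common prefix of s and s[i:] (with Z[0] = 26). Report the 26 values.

Z[0]=26
i=1: outside box; Z[1]=0
i=2: outside box; Z[2]=1 grow→box=[2,3)
i=3: outside box; Z[3]=0
i=4: outside box; Z[4]=0
i=5: outside box; Z[5]=1 grow→box=[5,6)
i=6: outside box; Z[6]=0
i=7: outside box; Z[7]=0
i=8: outside box; Z[8]=5 grow→box=[8,13)
i=9: min(r-i=4, Z[1]=0)=0; Z[9]=0
i=10: min(r-i=3, Z[2]=1)=1; Z[10]=1
i=11: min(r-i=2, Z[3]=0)=0; Z[11]=0
i=12: min(r-i=1, Z[4]=0)=0; Z[12]=0
i=13: outside box; Z[13]=0
i=14: outside box; Z[14]=0
i=15: outside box; Z[15]=1 grow→box=[15,16)
i=16: outside box; Z[16]=0
i=17: outside box; Z[17]=4 grow→box=[17,21)
i=18: min(r-i=3, Z[1]=0)=0; Z[18]=0
i=19: min(r-i=2, Z[2]=1)=1; Z[19]=1
i=20: min(r-i=1, Z[3]=0)=0; Z[20]=0
i=21: outside box; Z[21]=0
i=22: outside box; Z[22]=0
i=23: outside box; Z[23]=0
i=24: outside box; Z[24]=0
i=25: outside box; Z[25]=1 grow→box=[25,26)

[26, 0, 1, 0, 0, 1, 0, 0, 5, 0, 1, 0, 0, 0, 0, 1, 0, 4, 0, 1, 0, 0, 0, 0, 0, 1]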